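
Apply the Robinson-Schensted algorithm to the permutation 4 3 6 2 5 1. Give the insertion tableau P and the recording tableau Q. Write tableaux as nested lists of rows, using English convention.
P = [[1, 5], [2, 6], [3], [4]], Q = [[1, 3], [2, 5], [4], [6]]

Insert each entry of the permutation into P by Schensted row insertion, recording in Q the position of each new cell.

Insert 4: appended to row 1. P = [[4]].
Insert 3: 3 bumps 4 from row 1; 4 starts row 2. P = [[3], [4]].
Insert 6: appended to row 1. P = [[3, 6], [4]].
Insert 2: 2 bumps 3 from row 1; 3 bumps 4 from row 2; 4 starts row 3. P = [[2, 6], [3], [4]].
Insert 5: 5 bumps 6 from row 1; 6 appends to row 2. P = [[2, 5], [3, 6], [4]].
Insert 1: 1 bumps 2 from row 1; 2 bumps 3 from row 2; 3 bumps 4 from row 3; 4 starts row 4. P = [[1, 5], [2, 6], [3], [4]].

So P = [[1, 5], [2, 6], [3], [4]], Q = [[1, 3], [2, 5], [4], [6]].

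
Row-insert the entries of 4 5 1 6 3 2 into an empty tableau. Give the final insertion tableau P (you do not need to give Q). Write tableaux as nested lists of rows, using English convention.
P = [[1, 2, 6], [3, 5], [4]]

Insert 4: appended to row 1. P = [[4]].
Insert 5: appended to row 1. P = [[4, 5]].
Insert 1: 1 bumps 4 from row 1; 4 starts row 2. P = [[1, 5], [4]].
Insert 6: appended to row 1. P = [[1, 5, 6], [4]].
Insert 3: 3 bumps 5 from row 1; 5 appends to row 2. P = [[1, 3, 6], [4, 5]].
Insert 2: 2 bumps 3 from row 1; 3 bumps 4 from row 2; 4 starts row 3. P = [[1, 2, 6], [3, 5], [4]].

So P = [[1, 2, 6], [3, 5], [4]].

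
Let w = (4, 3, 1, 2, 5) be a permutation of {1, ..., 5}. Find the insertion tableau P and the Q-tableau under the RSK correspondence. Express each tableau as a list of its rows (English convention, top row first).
Insert each entry of the permutation into P by Schensted row insertion, recording in Q the position of each new cell.

Insert 4: appended to row 1. P = [[4]], Q = [[1]].
Insert 3: 3 bumps 4 from row 1; 4 starts row 2. P = [[3], [4]], Q = [[1], [2]].
Insert 1: 1 bumps 3 from row 1; 3 bumps 4 from row 2; 4 starts row 3. P = [[1], [3], [4]], Q = [[1], [2], [3]].
Insert 2: appended to row 1. P = [[1, 2], [3], [4]], Q = [[1, 4], [2], [3]].
Insert 5: appended to row 1. P = [[1, 2, 5], [3], [4]], Q = [[1, 4, 5], [2], [3]].

So P = [[1, 2, 5], [3], [4]], Q = [[1, 4, 5], [2], [3]].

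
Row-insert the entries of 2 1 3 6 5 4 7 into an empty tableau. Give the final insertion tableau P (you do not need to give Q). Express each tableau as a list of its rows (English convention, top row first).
Insert 2: appended to row 1. P = [[2]].
Insert 1: 1 bumps 2 from row 1; 2 starts row 2. P = [[1], [2]].
Insert 3: appended to row 1. P = [[1, 3], [2]].
Insert 6: appended to row 1. P = [[1, 3, 6], [2]].
Insert 5: 5 bumps 6 from row 1; 6 appends to row 2. P = [[1, 3, 5], [2, 6]].
Insert 4: 4 bumps 5 from row 1; 5 bumps 6 from row 2; 6 starts row 3. P = [[1, 3, 4], [2, 5], [6]].
Insert 7: appended to row 1. P = [[1, 3, 4, 7], [2, 5], [6]].

So P = [[1, 3, 4, 7], [2, 5], [6]].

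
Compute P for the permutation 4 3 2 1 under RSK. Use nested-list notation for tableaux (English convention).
Insert 4: appended to row 1. P = [[4]].
Insert 3: 3 bumps 4 from row 1; 4 starts row 2. P = [[3], [4]].
Insert 2: 2 bumps 3 from row 1; 3 bumps 4 from row 2; 4 starts row 3. P = [[2], [3], [4]].
Insert 1: 1 bumps 2 from row 1; 2 bumps 3 from row 2; 3 bumps 4 from row 3; 4 starts row 4. P = [[1], [2], [3], [4]].

So P = [[1], [2], [3], [4]].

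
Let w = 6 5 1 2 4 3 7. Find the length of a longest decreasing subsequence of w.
4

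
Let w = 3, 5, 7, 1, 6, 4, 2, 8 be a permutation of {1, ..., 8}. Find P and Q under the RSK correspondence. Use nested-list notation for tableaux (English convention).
P = [[1, 2, 6, 8], [3, 4], [5], [7]], Q = [[1, 2, 3, 8], [4, 5], [6], [7]]

Insert each entry of the permutation into P by Schensted row insertion, recording in Q the position of each new cell.

Insert 3: appended to row 1. P = [[3]].
Insert 5: appended to row 1. P = [[3, 5]].
Insert 7: appended to row 1. P = [[3, 5, 7]].
Insert 1: 1 bumps 3 from row 1; 3 starts row 2. P = [[1, 5, 7], [3]].
Insert 6: 6 bumps 7 from row 1; 7 appends to row 2. P = [[1, 5, 6], [3, 7]].
Insert 4: 4 bumps 5 from row 1; 5 bumps 7 from row 2; 7 starts row 3. P = [[1, 4, 6], [3, 5], [7]].
Insert 2: 2 bumps 4 from row 1; 4 bumps 5 from row 2; 5 bumps 7 from row 3; 7 starts row 4. P = [[1, 2, 6], [3, 4], [5], [7]].
Insert 8: appended to row 1. P = [[1, 2, 6, 8], [3, 4], [5], [7]].

So P = [[1, 2, 6, 8], [3, 4], [5], [7]], Q = [[1, 2, 3, 8], [4, 5], [6], [7]].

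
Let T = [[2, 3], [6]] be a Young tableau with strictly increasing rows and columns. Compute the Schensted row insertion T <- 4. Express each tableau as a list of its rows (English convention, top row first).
4 is larger than every entry of row 1, so it is appended to row 1. The new tableau is [[2, 3, 4], [6]].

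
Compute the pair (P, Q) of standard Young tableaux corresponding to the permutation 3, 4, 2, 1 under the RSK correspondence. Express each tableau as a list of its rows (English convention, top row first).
Insert each entry of the permutation into P by Schensted row insertion, recording in Q the position of each new cell.

After inserting 3: P = [[3]].
After inserting 4: P = [[3, 4]].
After inserting 2: P = [[2, 4], [3]].
After inserting 1: P = [[1, 4], [2], [3]].

So P = [[1, 4], [2], [3]], Q = [[1, 2], [3], [4]].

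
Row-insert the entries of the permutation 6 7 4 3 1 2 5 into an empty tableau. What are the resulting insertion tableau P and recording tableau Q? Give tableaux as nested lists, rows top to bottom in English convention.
Insert each entry of the permutation into P by Schensted row insertion, recording in Q the position of each new cell.

Insert 6: appended to row 1. P = [[6]], Q = [[1]].
Insert 7: appended to row 1. P = [[6, 7]], Q = [[1, 2]].
Insert 4: 4 bumps 6 from row 1; 6 starts row 2. P = [[4, 7], [6]], Q = [[1, 2], [3]].
Insert 3: 3 bumps 4 from row 1; 4 bumps 6 from row 2; 6 starts row 3. P = [[3, 7], [4], [6]], Q = [[1, 2], [3], [4]].
Insert 1: 1 bumps 3 from row 1; 3 bumps 4 from row 2; 4 bumps 6 from row 3; 6 starts row 4. P = [[1, 7], [3], [4], [6]], Q = [[1, 2], [3], [4], [5]].
Insert 2: 2 bumps 7 from row 1; 7 appends to row 2. P = [[1, 2], [3, 7], [4], [6]], Q = [[1, 2], [3, 6], [4], [5]].
Insert 5: appended to row 1. P = [[1, 2, 5], [3, 7], [4], [6]], Q = [[1, 2, 7], [3, 6], [4], [5]].

So P = [[1, 2, 5], [3, 7], [4], [6]], Q = [[1, 2, 7], [3, 6], [4], [5]].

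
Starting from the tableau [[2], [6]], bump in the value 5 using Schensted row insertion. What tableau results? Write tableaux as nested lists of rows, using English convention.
5 is larger than every entry of row 1, so it is appended to row 1. The new tableau is [[2, 5], [6]].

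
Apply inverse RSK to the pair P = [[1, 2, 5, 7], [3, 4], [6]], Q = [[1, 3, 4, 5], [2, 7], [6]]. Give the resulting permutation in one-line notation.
Reverse the RSK construction: for i from n down to 1, find the cell of Q containing i, remove the entry at that cell from P, and reverse-bump it up through P; the value ejected from row 1 is w(i).

Step i=7: Q has 7 at row 2, column 2; remove 4 from row 2 of P and reverse-bump: 4 enters row 1 and ejects 2. So w(7) = 2. P is now [[1, 4, 5, 7], [3], [6]].
Step i=6: Q has 6 at row 3, column 1; remove 6 from row 3 of P and reverse-bump: 6 enters row 2 and ejects 3; 3 enters row 1 and ejects 1. So w(6) = 1. P is now [[3, 4, 5, 7], [6]].
Step i=5: Q has 5 at row 1, column 4; remove that cell from P, ejecting 7. So w(5) = 7. P is now [[3, 4, 5], [6]].
Step i=4: Q has 4 at row 1, column 3; remove that cell from P, ejecting 5. So w(4) = 5. P is now [[3, 4], [6]].
Step i=3: Q has 3 at row 1, column 2; remove that cell from P, ejecting 4. So w(3) = 4. P is now [[3], [6]].
Step i=2: Q has 2 at row 2, column 1; remove 6 from row 2 of P and reverse-bump: 6 enters row 1 and ejects 3. So w(2) = 3. P is now [[6]].
Step i=1: Q has 1 at row 1, column 1; remove that cell from P, ejecting 6. So w(1) = 6. P is now [].

So w = 6 3 4 5 7 1 2.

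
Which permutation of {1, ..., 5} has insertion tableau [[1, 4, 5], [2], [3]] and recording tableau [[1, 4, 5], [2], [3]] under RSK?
Reverse the RSK construction: for i from n down to 1, find the cell of Q containing i, remove the entry at that cell from P, and reverse-bump it up through P; the value ejected from row 1 is w(i).

Step i=5: Q has 5 at row 1, column 3; remove that cell from P, ejecting 5. So w(5) = 5. P is now [[1, 4], [2], [3]].
Step i=4: Q has 4 at row 1, column 2; remove that cell from P, ejecting 4. So w(4) = 4. P is now [[1], [2], [3]].
Step i=3: Q has 3 at row 3, column 1; remove 3 from row 3 of P and reverse-bump: 3 enters row 2 and ejects 2; 2 enters row 1 and ejects 1. So w(3) = 1. P is now [[2], [3]].
Step i=2: Q has 2 at row 2, column 1; remove 3 from row 2 of P and reverse-bump: 3 enters row 1 and ejects 2. So w(2) = 2. P is now [[3]].
Step i=1: Q has 1 at row 1, column 1; remove that cell from P, ejecting 3. So w(1) = 3. P is now [].

So w = 3 2 1 4 5.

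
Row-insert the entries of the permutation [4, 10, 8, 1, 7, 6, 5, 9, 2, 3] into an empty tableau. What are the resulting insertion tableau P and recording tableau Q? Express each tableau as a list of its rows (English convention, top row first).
P = [[1, 2, 3], [4, 5, 9], [6], [7], [8], [10]], Q = [[1, 2, 8], [3, 5, 10], [4], [6], [7], [9]]

Insert each entry of the permutation into P by Schensted row insertion, recording in Q the position of each new cell.

After inserting 4: P = [[4]].
After inserting 10: P = [[4, 10]].
After inserting 8: P = [[4, 8], [10]].
After inserting 1: P = [[1, 8], [4], [10]].
After inserting 7: P = [[1, 7], [4, 8], [10]].
After inserting 6: P = [[1, 6], [4, 7], [8], [10]].
After inserting 5: P = [[1, 5], [4, 6], [7], [8], [10]].
After inserting 9: P = [[1, 5, 9], [4, 6], [7], [8], [10]].
After inserting 2: P = [[1, 2, 9], [4, 5], [6], [7], [8], [10]].
After inserting 3: P = [[1, 2, 3], [4, 5, 9], [6], [7], [8], [10]].

So P = [[1, 2, 3], [4, 5, 9], [6], [7], [8], [10]], Q = [[1, 2, 8], [3, 5, 10], [4], [6], [7], [9]].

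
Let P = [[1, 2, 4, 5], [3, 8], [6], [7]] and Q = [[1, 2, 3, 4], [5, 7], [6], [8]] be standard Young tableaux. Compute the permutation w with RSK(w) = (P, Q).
1 3 7 8 6 4 5 2

Reverse the RSK construction: for i from n down to 1, find the cell of Q containing i, remove the entry at that cell from P, and reverse-bump it up through P; the value ejected from row 1 is w(i).

Step i=8: Q has 8 at row 4, column 1; remove 7 from row 4 of P and reverse-bump: 7 enters row 3 and ejects 6; 6 enters row 2 and ejects 3; 3 enters row 1 and ejects 2. So w(8) = 2. P is now [[1, 3, 4, 5], [6, 8], [7]].
Step i=7: Q has 7 at row 2, column 2; remove 8 from row 2 of P and reverse-bump: 8 enters row 1 and ejects 5. So w(7) = 5. P is now [[1, 3, 4, 8], [6], [7]].
Step i=6: Q has 6 at row 3, column 1; remove 7 from row 3 of P and reverse-bump: 7 enters row 2 and ejects 6; 6 enters row 1 and ejects 4. So w(6) = 4. P is now [[1, 3, 6, 8], [7]].
Step i=5: Q has 5 at row 2, column 1; remove 7 from row 2 of P and reverse-bump: 7 enters row 1 and ejects 6. So w(5) = 6. P is now [[1, 3, 7, 8]].
Step i=4: Q has 4 at row 1, column 4; remove that cell from P, ejecting 8. So w(4) = 8. P is now [[1, 3, 7]].
Step i=3: Q has 3 at row 1, column 3; remove that cell from P, ejecting 7. So w(3) = 7. P is now [[1, 3]].
Step i=2: Q has 2 at row 1, column 2; remove that cell from P, ejecting 3. So w(2) = 3. P is now [[1]].
Step i=1: Q has 1 at row 1, column 1; remove that cell from P, ejecting 1. So w(1) = 1. P is now [].

So w = 1 3 7 8 6 4 5 2.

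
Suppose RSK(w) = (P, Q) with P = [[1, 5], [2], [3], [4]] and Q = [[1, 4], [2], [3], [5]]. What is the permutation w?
Reverse the RSK construction: for i from n down to 1, find the cell of Q containing i, remove the entry at that cell from P, and reverse-bump it up through P; the value ejected from row 1 is w(i).

Step i=5: Q has 5 at row 4, column 1; remove 4 from row 4 of P and reverse-bump: 4 enters row 3 and ejects 3; 3 enters row 2 and ejects 2; 2 enters row 1 and ejects 1. So w(5) = 1. P is now [[2, 5], [3], [4]].
Step i=4: Q has 4 at row 1, column 2; remove that cell from P, ejecting 5. So w(4) = 5. P is now [[2], [3], [4]].
Step i=3: Q has 3 at row 3, column 1; remove 4 from row 3 of P and reverse-bump: 4 enters row 2 and ejects 3; 3 enters row 1 and ejects 2. So w(3) = 2. P is now [[3], [4]].
Step i=2: Q has 2 at row 2, column 1; remove 4 from row 2 of P and reverse-bump: 4 enters row 1 and ejects 3. So w(2) = 3. P is now [[4]].
Step i=1: Q has 1 at row 1, column 1; remove that cell from P, ejecting 4. So w(1) = 4. P is now [].

So w = 4 3 2 5 1.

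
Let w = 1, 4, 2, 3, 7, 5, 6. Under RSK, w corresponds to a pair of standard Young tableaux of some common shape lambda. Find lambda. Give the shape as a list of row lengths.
Row-insert each entry into an empty tableau.

After inserting 1: P = [[1]].
After inserting 4: P = [[1, 4]].
After inserting 2: P = [[1, 2], [4]].
After inserting 3: P = [[1, 2, 3], [4]].
After inserting 7: P = [[1, 2, 3, 7], [4]].
After inserting 5: P = [[1, 2, 3, 5], [4, 7]].
After inserting 6: P = [[1, 2, 3, 5, 6], [4, 7]].

The final insertion tableau P = [[1, 2, 3, 5, 6], [4, 7]] has shape [5, 2].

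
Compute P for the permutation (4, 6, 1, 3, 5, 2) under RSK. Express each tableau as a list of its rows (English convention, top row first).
P = [[1, 2, 5], [3, 6], [4]]

Insert 4: appended to row 1. P = [[4]].
Insert 6: appended to row 1. P = [[4, 6]].
Insert 1: 1 bumps 4 from row 1; 4 starts row 2. P = [[1, 6], [4]].
Insert 3: 3 bumps 6 from row 1; 6 appends to row 2. P = [[1, 3], [4, 6]].
Insert 5: appended to row 1. P = [[1, 3, 5], [4, 6]].
Insert 2: 2 bumps 3 from row 1; 3 bumps 4 from row 2; 4 starts row 3. P = [[1, 2, 5], [3, 6], [4]].

So P = [[1, 2, 5], [3, 6], [4]].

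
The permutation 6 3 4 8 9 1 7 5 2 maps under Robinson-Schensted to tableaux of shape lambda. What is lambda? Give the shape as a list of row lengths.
Row-insert each entry into an empty tableau.

After inserting 6: P = [[6]].
After inserting 3: P = [[3], [6]].
After inserting 4: P = [[3, 4], [6]].
After inserting 8: P = [[3, 4, 8], [6]].
After inserting 9: P = [[3, 4, 8, 9], [6]].
After inserting 1: P = [[1, 4, 8, 9], [3], [6]].
After inserting 7: P = [[1, 4, 7, 9], [3, 8], [6]].
After inserting 5: P = [[1, 4, 5, 9], [3, 7], [6, 8]].
After inserting 2: P = [[1, 2, 5, 9], [3, 4], [6, 7], [8]].

The final insertion tableau P = [[1, 2, 5, 9], [3, 4], [6, 7], [8]] has shape [4, 2, 2, 1].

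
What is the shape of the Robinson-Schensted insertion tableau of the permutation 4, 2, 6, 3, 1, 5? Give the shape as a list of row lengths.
[3, 2, 1]

Row-insert each entry into an empty tableau.

After inserting 4: P = [[4]].
After inserting 2: P = [[2], [4]].
After inserting 6: P = [[2, 6], [4]].
After inserting 3: P = [[2, 3], [4, 6]].
After inserting 1: P = [[1, 3], [2, 6], [4]].
After inserting 5: P = [[1, 3, 5], [2, 6], [4]].

The final insertion tableau P = [[1, 3, 5], [2, 6], [4]] has shape [3, 2, 1].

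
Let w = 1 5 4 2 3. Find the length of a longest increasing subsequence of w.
3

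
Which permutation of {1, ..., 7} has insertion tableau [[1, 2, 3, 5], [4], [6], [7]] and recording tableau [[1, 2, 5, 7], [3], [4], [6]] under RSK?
Reverse the RSK construction: for i from n down to 1, find the cell of Q containing i, remove the entry at that cell from P, and reverse-bump it up through P; the value ejected from row 1 is w(i).

Step i=7: Q has 7 at row 1, column 4; remove that cell from P, ejecting 5. So w(7) = 5. P is now [[1, 2, 3], [4], [6], [7]].
Step i=6: Q has 6 at row 4, column 1; remove 7 from row 4 of P and reverse-bump: 7 enters row 3 and ejects 6; 6 enters row 2 and ejects 4; 4 enters row 1 and ejects 3. So w(6) = 3. P is now [[1, 2, 4], [6], [7]].
Step i=5: Q has 5 at row 1, column 3; remove that cell from P, ejecting 4. So w(5) = 4. P is now [[1, 2], [6], [7]].
Step i=4: Q has 4 at row 3, column 1; remove 7 from row 3 of P and reverse-bump: 7 enters row 2 and ejects 6; 6 enters row 1 and ejects 2. So w(4) = 2. P is now [[1, 6], [7]].
Step i=3: Q has 3 at row 2, column 1; remove 7 from row 2 of P and reverse-bump: 7 enters row 1 and ejects 6. So w(3) = 6. P is now [[1, 7]].
Step i=2: Q has 2 at row 1, column 2; remove that cell from P, ejecting 7. So w(2) = 7. P is now [[1]].
Step i=1: Q has 1 at row 1, column 1; remove that cell from P, ejecting 1. So w(1) = 1. P is now [].

So w = 1 7 6 2 4 3 5.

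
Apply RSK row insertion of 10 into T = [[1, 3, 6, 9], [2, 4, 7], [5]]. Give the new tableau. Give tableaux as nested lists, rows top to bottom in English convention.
[[1, 3, 6, 9, 10], [2, 4, 7], [5]]

10 is larger than every entry of row 1, so it is appended to row 1. The new tableau is [[1, 3, 6, 9, 10], [2, 4, 7], [5]].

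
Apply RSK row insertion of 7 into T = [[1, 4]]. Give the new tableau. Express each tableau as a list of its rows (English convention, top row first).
7 is larger than every entry of row 1, so it is appended to row 1. The new tableau is [[1, 4, 7]].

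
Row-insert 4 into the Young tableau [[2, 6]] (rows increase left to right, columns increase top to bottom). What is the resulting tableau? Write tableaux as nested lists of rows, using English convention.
[[2, 4], [6]]

In row 1, 4 replaces 6 (the leftmost entry greater than 4); 6 is bumped to row 2. 6 starts a new row 2. The new tableau is [[2, 4], [6]].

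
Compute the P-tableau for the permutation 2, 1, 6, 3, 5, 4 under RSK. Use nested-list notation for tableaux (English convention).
P = [[1, 3, 4], [2, 5], [6]]

Insert 2: appended to row 1. P = [[2]].
Insert 1: 1 bumps 2 from row 1; 2 starts row 2. P = [[1], [2]].
Insert 6: appended to row 1. P = [[1, 6], [2]].
Insert 3: 3 bumps 6 from row 1; 6 appends to row 2. P = [[1, 3], [2, 6]].
Insert 5: appended to row 1. P = [[1, 3, 5], [2, 6]].
Insert 4: 4 bumps 5 from row 1; 5 bumps 6 from row 2; 6 starts row 3. P = [[1, 3, 4], [2, 5], [6]].

So P = [[1, 3, 4], [2, 5], [6]].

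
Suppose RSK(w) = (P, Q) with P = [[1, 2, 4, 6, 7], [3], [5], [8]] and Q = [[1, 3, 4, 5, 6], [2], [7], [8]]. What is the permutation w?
8 1 3 5 6 7 4 2

Reverse the RSK construction: for i from n down to 1, find the cell of Q containing i, remove the entry at that cell from P, and reverse-bump it up through P; the value ejected from row 1 is w(i).

Step i=8: Q has 8 at row 4, column 1; remove 8 from row 4 of P and reverse-bump: 8 enters row 3 and ejects 5; 5 enters row 2 and ejects 3; 3 enters row 1 and ejects 2. So w(8) = 2. P is now [[1, 3, 4, 6, 7], [5], [8]].
Step i=7: Q has 7 at row 3, column 1; remove 8 from row 3 of P and reverse-bump: 8 enters row 2 and ejects 5; 5 enters row 1 and ejects 4. So w(7) = 4. P is now [[1, 3, 5, 6, 7], [8]].
Step i=6: Q has 6 at row 1, column 5; remove that cell from P, ejecting 7. So w(6) = 7. P is now [[1, 3, 5, 6], [8]].
Step i=5: Q has 5 at row 1, column 4; remove that cell from P, ejecting 6. So w(5) = 6. P is now [[1, 3, 5], [8]].
Step i=4: Q has 4 at row 1, column 3; remove that cell from P, ejecting 5. So w(4) = 5. P is now [[1, 3], [8]].
Step i=3: Q has 3 at row 1, column 2; remove that cell from P, ejecting 3. So w(3) = 3. P is now [[1], [8]].
Step i=2: Q has 2 at row 2, column 1; remove 8 from row 2 of P and reverse-bump: 8 enters row 1 and ejects 1. So w(2) = 1. P is now [[8]].
Step i=1: Q has 1 at row 1, column 1; remove that cell from P, ejecting 8. So w(1) = 8. P is now [].

So w = 8 1 3 5 6 7 4 2.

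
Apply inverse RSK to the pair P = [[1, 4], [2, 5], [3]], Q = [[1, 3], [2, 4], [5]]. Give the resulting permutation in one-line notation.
Reverse RSK: for i = n, n-1, ..., 1, locate i in Q, remove the corresponding corner cell from P, and reverse-bump its entry up through P; the value ejected from row 1 is w(i).

So w = 3 2 5 4 1.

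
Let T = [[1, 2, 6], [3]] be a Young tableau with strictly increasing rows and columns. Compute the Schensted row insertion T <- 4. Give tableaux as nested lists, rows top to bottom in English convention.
In row 1, 4 replaces 6 (the leftmost entry greater than 4); 6 is bumped to row 2. 6 is appended to row 2. The new tableau is [[1, 2, 4], [3, 6]].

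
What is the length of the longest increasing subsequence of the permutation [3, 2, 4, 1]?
2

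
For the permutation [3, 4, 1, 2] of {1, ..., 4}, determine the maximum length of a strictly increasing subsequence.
2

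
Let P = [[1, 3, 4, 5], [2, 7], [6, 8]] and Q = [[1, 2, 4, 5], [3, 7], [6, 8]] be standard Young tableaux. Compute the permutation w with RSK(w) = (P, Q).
2 6 3 4 8 1 7 5

Reverse RSK: for i = n, n-1, ..., 1, locate i in Q, remove the corresponding corner cell from P, and reverse-bump its entry up through P; the value ejected from row 1 is w(i).

So w = 2 6 3 4 8 1 7 5.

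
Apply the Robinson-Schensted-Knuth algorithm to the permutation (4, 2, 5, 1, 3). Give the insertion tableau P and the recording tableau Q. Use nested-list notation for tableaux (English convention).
Insert each entry of the permutation into P by Schensted row insertion, recording in Q the position of each new cell.

Insert 4: appended to row 1. P = [[4]].
Insert 2: 2 bumps 4 from row 1; 4 starts row 2. P = [[2], [4]].
Insert 5: appended to row 1. P = [[2, 5], [4]].
Insert 1: 1 bumps 2 from row 1; 2 bumps 4 from row 2; 4 starts row 3. P = [[1, 5], [2], [4]].
Insert 3: 3 bumps 5 from row 1; 5 appends to row 2. P = [[1, 3], [2, 5], [4]].

So P = [[1, 3], [2, 5], [4]], Q = [[1, 3], [2, 5], [4]].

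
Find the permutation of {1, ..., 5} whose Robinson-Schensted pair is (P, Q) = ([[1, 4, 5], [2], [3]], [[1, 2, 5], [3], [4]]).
3 4 2 1 5

Reverse the RSK construction: for i from n down to 1, find the cell of Q containing i, remove the entry at that cell from P, and reverse-bump it up through P; the value ejected from row 1 is w(i).

Step i=5: Q has 5 at row 1, column 3; remove that cell from P, ejecting 5. So w(5) = 5. P is now [[1, 4], [2], [3]].
Step i=4: Q has 4 at row 3, column 1; remove 3 from row 3 of P and reverse-bump: 3 enters row 2 and ejects 2; 2 enters row 1 and ejects 1. So w(4) = 1. P is now [[2, 4], [3]].
Step i=3: Q has 3 at row 2, column 1; remove 3 from row 2 of P and reverse-bump: 3 enters row 1 and ejects 2. So w(3) = 2. P is now [[3, 4]].
Step i=2: Q has 2 at row 1, column 2; remove that cell from P, ejecting 4. So w(2) = 4. P is now [[3]].
Step i=1: Q has 1 at row 1, column 1; remove that cell from P, ejecting 3. So w(1) = 3. P is now [].

So w = 3 4 2 1 5.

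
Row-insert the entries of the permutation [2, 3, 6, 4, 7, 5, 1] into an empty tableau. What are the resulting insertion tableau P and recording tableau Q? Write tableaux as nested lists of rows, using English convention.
Insert each entry of the permutation into P by Schensted row insertion, recording in Q the position of each new cell.

Insert 2: appended to row 1. P = [[2]], Q = [[1]].
Insert 3: appended to row 1. P = [[2, 3]], Q = [[1, 2]].
Insert 6: appended to row 1. P = [[2, 3, 6]], Q = [[1, 2, 3]].
Insert 4: 4 bumps 6 from row 1; 6 starts row 2. P = [[2, 3, 4], [6]], Q = [[1, 2, 3], [4]].
Insert 7: appended to row 1. P = [[2, 3, 4, 7], [6]], Q = [[1, 2, 3, 5], [4]].
Insert 5: 5 bumps 7 from row 1; 7 appends to row 2. P = [[2, 3, 4, 5], [6, 7]], Q = [[1, 2, 3, 5], [4, 6]].
Insert 1: 1 bumps 2 from row 1; 2 bumps 6 from row 2; 6 starts row 3. P = [[1, 3, 4, 5], [2, 7], [6]], Q = [[1, 2, 3, 5], [4, 6], [7]].

So P = [[1, 3, 4, 5], [2, 7], [6]], Q = [[1, 2, 3, 5], [4, 6], [7]].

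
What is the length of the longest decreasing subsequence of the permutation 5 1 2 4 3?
3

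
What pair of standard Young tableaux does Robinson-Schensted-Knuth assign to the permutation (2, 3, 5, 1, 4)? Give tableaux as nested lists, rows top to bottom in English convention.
P = [[1, 3, 4], [2, 5]], Q = [[1, 2, 3], [4, 5]]

Insert each entry of the permutation into P by Schensted row insertion, recording in Q the position of each new cell.

Insert 2: appended to row 1. P = [[2]].
Insert 3: appended to row 1. P = [[2, 3]].
Insert 5: appended to row 1. P = [[2, 3, 5]].
Insert 1: 1 bumps 2 from row 1; 2 starts row 2. P = [[1, 3, 5], [2]].
Insert 4: 4 bumps 5 from row 1; 5 appends to row 2. P = [[1, 3, 4], [2, 5]].

So P = [[1, 3, 4], [2, 5]], Q = [[1, 2, 3], [4, 5]].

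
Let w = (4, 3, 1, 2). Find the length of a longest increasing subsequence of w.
2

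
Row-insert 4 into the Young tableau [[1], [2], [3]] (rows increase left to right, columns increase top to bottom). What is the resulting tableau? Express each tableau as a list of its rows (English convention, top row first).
[[1, 4], [2], [3]]

4 is larger than every entry of row 1, so it is appended to row 1. The new tableau is [[1, 4], [2], [3]].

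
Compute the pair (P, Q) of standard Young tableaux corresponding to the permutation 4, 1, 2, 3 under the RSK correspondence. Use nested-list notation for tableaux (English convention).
Insert each entry of the permutation into P by Schensted row insertion, recording in Q the position of each new cell.

After inserting 4: P = [[4]].
After inserting 1: P = [[1], [4]].
After inserting 2: P = [[1, 2], [4]].
After inserting 3: P = [[1, 2, 3], [4]].

So P = [[1, 2, 3], [4]], Q = [[1, 3, 4], [2]].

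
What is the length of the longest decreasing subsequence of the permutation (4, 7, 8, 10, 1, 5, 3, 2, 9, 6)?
4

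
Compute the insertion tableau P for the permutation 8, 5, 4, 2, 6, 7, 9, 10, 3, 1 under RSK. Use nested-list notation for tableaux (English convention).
Insert 8: appended to row 1. P = [[8]].
Insert 5: 5 bumps 8 from row 1; 8 starts row 2. P = [[5], [8]].
Insert 4: 4 bumps 5 from row 1; 5 bumps 8 from row 2; 8 starts row 3. P = [[4], [5], [8]].
Insert 2: 2 bumps 4 from row 1; 4 bumps 5 from row 2; 5 bumps 8 from row 3; 8 starts row 4. P = [[2], [4], [5], [8]].
Insert 6: appended to row 1. P = [[2, 6], [4], [5], [8]].
Insert 7: appended to row 1. P = [[2, 6, 7], [4], [5], [8]].
Insert 9: appended to row 1. P = [[2, 6, 7, 9], [4], [5], [8]].
Insert 10: appended to row 1. P = [[2, 6, 7, 9, 10], [4], [5], [8]].
Insert 3: 3 bumps 6 from row 1; 6 appends to row 2. P = [[2, 3, 7, 9, 10], [4, 6], [5], [8]].
Insert 1: 1 bumps 2 from row 1; 2 bumps 4 from row 2; 4 bumps 5 from row 3; 5 bumps 8 from row 4; 8 starts row 5. P = [[1, 3, 7, 9, 10], [2, 6], [4], [5], [8]].

So P = [[1, 3, 7, 9, 10], [2, 6], [4], [5], [8]].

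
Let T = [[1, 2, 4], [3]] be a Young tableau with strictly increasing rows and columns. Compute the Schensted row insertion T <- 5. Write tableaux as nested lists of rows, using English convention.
[[1, 2, 4, 5], [3]]

5 is larger than every entry of row 1, so it is appended to row 1. The new tableau is [[1, 2, 4, 5], [3]].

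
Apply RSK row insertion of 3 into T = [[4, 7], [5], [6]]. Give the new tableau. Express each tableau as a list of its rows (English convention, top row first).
In row 1, 3 replaces 4 (the leftmost entry greater than 3); 4 is bumped to row 2. In row 2, 4 replaces 5 (the leftmost entry greater than 4); 5 is bumped to row 3. In row 3, 5 replaces 6 (the leftmost entry greater than 5); 6 is bumped to row 4. 6 starts a new row 4. The new tableau is [[3, 7], [4], [5], [6]].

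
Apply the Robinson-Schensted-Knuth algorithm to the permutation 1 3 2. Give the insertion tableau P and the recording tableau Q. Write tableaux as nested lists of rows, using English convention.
Insert each entry of the permutation into P by Schensted row insertion, recording in Q the position of each new cell.

Insert 1: appended to row 1. P = [[1]], Q = [[1]].
Insert 3: appended to row 1. P = [[1, 3]], Q = [[1, 2]].
Insert 2: 2 bumps 3 from row 1; 3 starts row 2. P = [[1, 2], [3]], Q = [[1, 2], [3]].

So P = [[1, 2], [3]], Q = [[1, 2], [3]].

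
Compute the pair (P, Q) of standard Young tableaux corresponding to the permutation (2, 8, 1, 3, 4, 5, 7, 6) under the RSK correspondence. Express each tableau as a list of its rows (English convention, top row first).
P = [[1, 3, 4, 5, 6], [2, 7], [8]], Q = [[1, 2, 5, 6, 7], [3, 4], [8]]

Insert each entry of the permutation into P by Schensted row insertion, recording in Q the position of each new cell.

After inserting 2: P = [[2]].
After inserting 8: P = [[2, 8]].
After inserting 1: P = [[1, 8], [2]].
After inserting 3: P = [[1, 3], [2, 8]].
After inserting 4: P = [[1, 3, 4], [2, 8]].
After inserting 5: P = [[1, 3, 4, 5], [2, 8]].
After inserting 7: P = [[1, 3, 4, 5, 7], [2, 8]].
After inserting 6: P = [[1, 3, 4, 5, 6], [2, 7], [8]].

So P = [[1, 3, 4, 5, 6], [2, 7], [8]], Q = [[1, 2, 5, 6, 7], [3, 4], [8]].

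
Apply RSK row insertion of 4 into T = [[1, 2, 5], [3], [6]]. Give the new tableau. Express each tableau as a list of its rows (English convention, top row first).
[[1, 2, 4], [3, 5], [6]]

In row 1, 4 replaces 5 (the leftmost entry greater than 4); 5 is bumped to row 2. 5 is appended to row 2. The new tableau is [[1, 2, 4], [3, 5], [6]].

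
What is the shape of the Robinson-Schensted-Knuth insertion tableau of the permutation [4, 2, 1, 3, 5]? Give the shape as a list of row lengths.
Row-insert each entry into an empty tableau.

After inserting 4: P = [[4]].
After inserting 2: P = [[2], [4]].
After inserting 1: P = [[1], [2], [4]].
After inserting 3: P = [[1, 3], [2], [4]].
After inserting 5: P = [[1, 3, 5], [2], [4]].

The final insertion tableau P = [[1, 3, 5], [2], [4]] has shape [3, 1, 1].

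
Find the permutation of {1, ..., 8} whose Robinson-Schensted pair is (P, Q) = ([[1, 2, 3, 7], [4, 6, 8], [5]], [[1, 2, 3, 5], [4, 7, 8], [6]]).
Reverse the RSK construction: for i from n down to 1, find the cell of Q containing i, remove the entry at that cell from P, and reverse-bump it up through P; the value ejected from row 1 is w(i).

Step i=8: Q has 8 at row 2, column 3; remove 8 from row 2 of P and reverse-bump: 8 enters row 1 and ejects 7. So w(8) = 7. P is now [[1, 2, 3, 8], [4, 6], [5]].
Step i=7: Q has 7 at row 2, column 2; remove 6 from row 2 of P and reverse-bump: 6 enters row 1 and ejects 3. So w(7) = 3. P is now [[1, 2, 6, 8], [4], [5]].
Step i=6: Q has 6 at row 3, column 1; remove 5 from row 3 of P and reverse-bump: 5 enters row 2 and ejects 4; 4 enters row 1 and ejects 2. So w(6) = 2. P is now [[1, 4, 6, 8], [5]].
Step i=5: Q has 5 at row 1, column 4; remove that cell from P, ejecting 8. So w(5) = 8. P is now [[1, 4, 6], [5]].
Step i=4: Q has 4 at row 2, column 1; remove 5 from row 2 of P and reverse-bump: 5 enters row 1 and ejects 4. So w(4) = 4. P is now [[1, 5, 6]].
Step i=3: Q has 3 at row 1, column 3; remove that cell from P, ejecting 6. So w(3) = 6. P is now [[1, 5]].
Step i=2: Q has 2 at row 1, column 2; remove that cell from P, ejecting 5. So w(2) = 5. P is now [[1]].
Step i=1: Q has 1 at row 1, column 1; remove that cell from P, ejecting 1. So w(1) = 1. P is now [].

So w = 1 5 6 4 8 2 3 7.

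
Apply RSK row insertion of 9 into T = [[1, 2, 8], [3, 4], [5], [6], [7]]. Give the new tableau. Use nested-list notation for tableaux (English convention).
9 is larger than every entry of row 1, so it is appended to row 1. The new tableau is [[1, 2, 8, 9], [3, 4], [5], [6], [7]].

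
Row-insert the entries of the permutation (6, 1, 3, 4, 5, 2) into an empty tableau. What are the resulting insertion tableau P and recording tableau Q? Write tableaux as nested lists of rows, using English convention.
P = [[1, 2, 4, 5], [3], [6]], Q = [[1, 3, 4, 5], [2], [6]]

Insert each entry of the permutation into P by Schensted row insertion, recording in Q the position of each new cell.

Insert 6: appended to row 1. P = [[6]], Q = [[1]].
Insert 1: 1 bumps 6 from row 1; 6 starts row 2. P = [[1], [6]], Q = [[1], [2]].
Insert 3: appended to row 1. P = [[1, 3], [6]], Q = [[1, 3], [2]].
Insert 4: appended to row 1. P = [[1, 3, 4], [6]], Q = [[1, 3, 4], [2]].
Insert 5: appended to row 1. P = [[1, 3, 4, 5], [6]], Q = [[1, 3, 4, 5], [2]].
Insert 2: 2 bumps 3 from row 1; 3 bumps 6 from row 2; 6 starts row 3. P = [[1, 2, 4, 5], [3], [6]], Q = [[1, 3, 4, 5], [2], [6]].

So P = [[1, 2, 4, 5], [3], [6]], Q = [[1, 3, 4, 5], [2], [6]].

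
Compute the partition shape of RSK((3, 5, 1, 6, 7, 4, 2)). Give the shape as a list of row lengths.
[4, 2, 1]

RSK row insertion gives P = [[1, 2, 6, 7], [3, 4], [5]], which has shape [4, 2, 1].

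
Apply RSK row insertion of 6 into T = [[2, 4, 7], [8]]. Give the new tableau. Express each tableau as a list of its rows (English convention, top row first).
[[2, 4, 6], [7], [8]]

In row 1, 6 replaces 7 (the leftmost entry greater than 6); 7 is bumped to row 2. In row 2, 7 replaces 8 (the leftmost entry greater than 7); 8 is bumped to row 3. 8 starts a new row 3. The new tableau is [[2, 4, 6], [7], [8]].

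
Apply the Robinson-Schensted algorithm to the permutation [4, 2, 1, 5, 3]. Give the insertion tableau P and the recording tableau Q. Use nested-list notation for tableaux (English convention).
P = [[1, 3], [2, 5], [4]], Q = [[1, 4], [2, 5], [3]]

Insert each entry of the permutation into P by Schensted row insertion, recording in Q the position of each new cell.

Insert 4: appended to row 1. P = [[4]].
Insert 2: 2 bumps 4 from row 1; 4 starts row 2. P = [[2], [4]].
Insert 1: 1 bumps 2 from row 1; 2 bumps 4 from row 2; 4 starts row 3. P = [[1], [2], [4]].
Insert 5: appended to row 1. P = [[1, 5], [2], [4]].
Insert 3: 3 bumps 5 from row 1; 5 appends to row 2. P = [[1, 3], [2, 5], [4]].

So P = [[1, 3], [2, 5], [4]], Q = [[1, 4], [2, 5], [3]].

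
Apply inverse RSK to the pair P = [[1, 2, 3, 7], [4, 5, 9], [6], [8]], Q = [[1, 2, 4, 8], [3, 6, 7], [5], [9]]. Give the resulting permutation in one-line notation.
Reverse the RSK construction: for i from n down to 1, find the cell of Q containing i, remove the entry at that cell from P, and reverse-bump it up through P; the value ejected from row 1 is w(i).

Step i=9: Q has 9 at row 4, column 1; remove 8 from row 4 of P and reverse-bump: 8 enters row 3 and ejects 6; 6 enters row 2 and ejects 5; 5 enters row 1 and ejects 3. So w(9) = 3. P is now [[1, 2, 5, 7], [4, 6, 9], [8]].
Step i=8: Q has 8 at row 1, column 4; remove that cell from P, ejecting 7. So w(8) = 7. P is now [[1, 2, 5], [4, 6, 9], [8]].
Step i=7: Q has 7 at row 2, column 3; remove 9 from row 2 of P and reverse-bump: 9 enters row 1 and ejects 5. So w(7) = 5. P is now [[1, 2, 9], [4, 6], [8]].
Step i=6: Q has 6 at row 2, column 2; remove 6 from row 2 of P and reverse-bump: 6 enters row 1 and ejects 2. So w(6) = 2. P is now [[1, 6, 9], [4], [8]].
Step i=5: Q has 5 at row 3, column 1; remove 8 from row 3 of P and reverse-bump: 8 enters row 2 and ejects 4; 4 enters row 1 and ejects 1. So w(5) = 1. P is now [[4, 6, 9], [8]].
Step i=4: Q has 4 at row 1, column 3; remove that cell from P, ejecting 9. So w(4) = 9. P is now [[4, 6], [8]].
Step i=3: Q has 3 at row 2, column 1; remove 8 from row 2 of P and reverse-bump: 8 enters row 1 and ejects 6. So w(3) = 6. P is now [[4, 8]].
Step i=2: Q has 2 at row 1, column 2; remove that cell from P, ejecting 8. So w(2) = 8. P is now [[4]].
Step i=1: Q has 1 at row 1, column 1; remove that cell from P, ejecting 4. So w(1) = 4. P is now [].

So w = 4 8 6 9 1 2 5 7 3.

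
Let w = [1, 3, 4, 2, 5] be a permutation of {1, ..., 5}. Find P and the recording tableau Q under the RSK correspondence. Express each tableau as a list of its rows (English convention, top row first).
Insert each entry of the permutation into P by Schensted row insertion, recording in Q the position of each new cell.

Insert 1: appended to row 1. P = [[1]].
Insert 3: appended to row 1. P = [[1, 3]].
Insert 4: appended to row 1. P = [[1, 3, 4]].
Insert 2: 2 bumps 3 from row 1; 3 starts row 2. P = [[1, 2, 4], [3]].
Insert 5: appended to row 1. P = [[1, 2, 4, 5], [3]].

So P = [[1, 2, 4, 5], [3]], Q = [[1, 2, 3, 5], [4]].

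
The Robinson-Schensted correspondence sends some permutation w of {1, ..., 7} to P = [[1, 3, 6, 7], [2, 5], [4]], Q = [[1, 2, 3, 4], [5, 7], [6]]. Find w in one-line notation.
Reverse the RSK construction: for i from n down to 1, find the cell of Q containing i, remove the entry at that cell from P, and reverse-bump it up through P; the value ejected from row 1 is w(i).

Step i=7: Q has 7 at row 2, column 2; remove 5 from row 2 of P and reverse-bump: 5 enters row 1 and ejects 3. So w(7) = 3. P is now [[1, 5, 6, 7], [2], [4]].
Step i=6: Q has 6 at row 3, column 1; remove 4 from row 3 of P and reverse-bump: 4 enters row 2 and ejects 2; 2 enters row 1 and ejects 1. So w(6) = 1. P is now [[2, 5, 6, 7], [4]].
Step i=5: Q has 5 at row 2, column 1; remove 4 from row 2 of P and reverse-bump: 4 enters row 1 and ejects 2. So w(5) = 2. P is now [[4, 5, 6, 7]].
Step i=4: Q has 4 at row 1, column 4; remove that cell from P, ejecting 7. So w(4) = 7. P is now [[4, 5, 6]].
Step i=3: Q has 3 at row 1, column 3; remove that cell from P, ejecting 6. So w(3) = 6. P is now [[4, 5]].
Step i=2: Q has 2 at row 1, column 2; remove that cell from P, ejecting 5. So w(2) = 5. P is now [[4]].
Step i=1: Q has 1 at row 1, column 1; remove that cell from P, ejecting 4. So w(1) = 4. P is now [].

So w = 4 5 6 7 2 1 3.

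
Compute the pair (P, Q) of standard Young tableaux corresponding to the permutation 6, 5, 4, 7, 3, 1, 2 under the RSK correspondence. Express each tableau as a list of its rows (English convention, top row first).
P = [[1, 2], [3, 7], [4], [5], [6]], Q = [[1, 4], [2, 7], [3], [5], [6]]

Insert each entry of the permutation into P by Schensted row insertion, recording in Q the position of each new cell.

Insert 6: appended to row 1. P = [[6]].
Insert 5: 5 bumps 6 from row 1; 6 starts row 2. P = [[5], [6]].
Insert 4: 4 bumps 5 from row 1; 5 bumps 6 from row 2; 6 starts row 3. P = [[4], [5], [6]].
Insert 7: appended to row 1. P = [[4, 7], [5], [6]].
Insert 3: 3 bumps 4 from row 1; 4 bumps 5 from row 2; 5 bumps 6 from row 3; 6 starts row 4. P = [[3, 7], [4], [5], [6]].
Insert 1: 1 bumps 3 from row 1; 3 bumps 4 from row 2; 4 bumps 5 from row 3; 5 bumps 6 from row 4; 6 starts row 5. P = [[1, 7], [3], [4], [5], [6]].
Insert 2: 2 bumps 7 from row 1; 7 appends to row 2. P = [[1, 2], [3, 7], [4], [5], [6]].

So P = [[1, 2], [3, 7], [4], [5], [6]], Q = [[1, 4], [2, 7], [3], [5], [6]].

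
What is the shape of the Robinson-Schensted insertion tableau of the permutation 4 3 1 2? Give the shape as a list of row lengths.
[2, 1, 1]

RSK row insertion gives P = [[1, 2], [3], [4]], which has shape [2, 1, 1].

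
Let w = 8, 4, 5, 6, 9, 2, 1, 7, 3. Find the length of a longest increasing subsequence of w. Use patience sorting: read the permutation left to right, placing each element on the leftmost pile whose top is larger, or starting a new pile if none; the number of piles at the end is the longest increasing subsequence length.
8: new pile. tops = [8]
4: onto pile 1 (replacing 8). tops = [4]
5: new pile. tops = [4, 5]
6: new pile. tops = [4, 5, 6]
9: new pile. tops = [4, 5, 6, 9]
2: onto pile 1 (replacing 4). tops = [2, 5, 6, 9]
1: onto pile 1 (replacing 2). tops = [1, 5, 6, 9]
7: onto pile 4 (replacing 9). tops = [1, 5, 6, 7]
3: onto pile 2 (replacing 5). tops = [1, 3, 6, 7]

4 piles, so the longest increasing subsequence has length 4.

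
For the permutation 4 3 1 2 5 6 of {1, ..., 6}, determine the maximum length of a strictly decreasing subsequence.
3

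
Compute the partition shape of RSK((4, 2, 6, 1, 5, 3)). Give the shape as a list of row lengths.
Row-insert each entry into an empty tableau.

After inserting 4: P = [[4]].
After inserting 2: P = [[2], [4]].
After inserting 6: P = [[2, 6], [4]].
After inserting 1: P = [[1, 6], [2], [4]].
After inserting 5: P = [[1, 5], [2, 6], [4]].
After inserting 3: P = [[1, 3], [2, 5], [4, 6]].

The final insertion tableau P = [[1, 3], [2, 5], [4, 6]] has shape [2, 2, 2].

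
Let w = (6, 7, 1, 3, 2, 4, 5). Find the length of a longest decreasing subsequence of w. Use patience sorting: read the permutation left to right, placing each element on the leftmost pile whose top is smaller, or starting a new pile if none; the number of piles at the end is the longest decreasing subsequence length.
6: new pile. tops = [6]
7: onto pile 1 (replacing 6). tops = [7]
1: new pile. tops = [7, 1]
3: onto pile 2 (replacing 1). tops = [7, 3]
2: new pile. tops = [7, 3, 2]
4: onto pile 2 (replacing 3). tops = [7, 4, 2]
5: onto pile 2 (replacing 4). tops = [7, 5, 2]

3 piles, so the longest decreasing subsequence has length 3.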